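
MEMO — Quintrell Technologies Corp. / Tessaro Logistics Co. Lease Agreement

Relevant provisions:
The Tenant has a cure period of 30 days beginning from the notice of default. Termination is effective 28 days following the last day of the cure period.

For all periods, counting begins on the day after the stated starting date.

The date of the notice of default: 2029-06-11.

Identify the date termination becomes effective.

The last day of the cure period: 30 calendar days after 2029-06-11 is 2029-07-11.
The date termination becomes effective: 2029-07-11 + 28 days = 2029-08-08.

2029-08-08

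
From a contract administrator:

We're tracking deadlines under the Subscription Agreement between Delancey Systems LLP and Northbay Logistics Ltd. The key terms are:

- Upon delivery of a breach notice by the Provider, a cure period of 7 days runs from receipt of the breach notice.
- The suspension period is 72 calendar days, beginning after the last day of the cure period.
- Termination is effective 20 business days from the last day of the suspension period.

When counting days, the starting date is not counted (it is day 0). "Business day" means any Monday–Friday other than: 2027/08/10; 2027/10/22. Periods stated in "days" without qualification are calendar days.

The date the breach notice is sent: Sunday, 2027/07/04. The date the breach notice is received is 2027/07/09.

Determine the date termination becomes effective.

Adding 7 calendar days to 2027/07/09 gives 2027/07/16, which is the last day of the cure period.
The last day of the suspension period: 2027/07/16 + 72 days = 2027/09/26.
The date termination becomes effective: counting 20 business days from Sunday, 2027/09/26 (Sep 27, Sep 28, Sep 29, Sep 30, …, Oct 20, Oct 21, Oct 25, skipping weekends and the listed holiday on Oct 22) reaches Monday, 2027/10/25.

2027/10/25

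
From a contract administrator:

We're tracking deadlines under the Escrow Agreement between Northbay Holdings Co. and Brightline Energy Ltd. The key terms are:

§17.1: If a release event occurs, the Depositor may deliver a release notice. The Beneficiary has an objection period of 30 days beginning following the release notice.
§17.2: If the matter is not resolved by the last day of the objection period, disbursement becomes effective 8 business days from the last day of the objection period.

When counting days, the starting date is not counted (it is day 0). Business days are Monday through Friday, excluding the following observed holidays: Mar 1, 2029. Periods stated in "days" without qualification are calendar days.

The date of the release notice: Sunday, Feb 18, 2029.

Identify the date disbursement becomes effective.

The last day of the objection period: Feb 18, 2029 + 30 days = Mar 20, 2029.
From Tuesday, Mar 20, 2029, 8 business days (Mar 21, Mar 22, Mar 23, Mar 26, Mar 27, Mar 28, Mar 29, Mar 30, skipping weekends) brings us to Friday, Mar 30, 2029, which is the date disbursement becomes effective.

Mar 30, 2029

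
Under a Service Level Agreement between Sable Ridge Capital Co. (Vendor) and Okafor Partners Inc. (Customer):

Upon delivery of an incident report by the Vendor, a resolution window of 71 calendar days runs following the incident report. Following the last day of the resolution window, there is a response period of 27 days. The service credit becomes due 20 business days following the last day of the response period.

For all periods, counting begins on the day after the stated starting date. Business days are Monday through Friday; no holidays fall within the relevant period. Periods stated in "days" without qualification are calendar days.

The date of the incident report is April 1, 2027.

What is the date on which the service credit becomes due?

August 5, 2027

The last day of the resolution window: 71 calendar days after April 1, 2027 is June 11, 2027.
The last day of the response period: June 11, 2027 + 27 days = July 8, 2027.
From Thursday, July 8, 2027, 20 business days (Jul 9, Jul 12, Jul 13, Jul 14, …, Aug 3, Aug 4, Aug 5, skipping weekends) brings us to Thursday, August 5, 2027, which is the date on which the service credit becomes due.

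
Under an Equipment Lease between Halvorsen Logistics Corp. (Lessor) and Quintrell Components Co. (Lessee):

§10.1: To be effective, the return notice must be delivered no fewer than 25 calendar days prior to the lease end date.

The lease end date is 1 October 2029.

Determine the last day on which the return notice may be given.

6 September 2029

1 October 2029 minus 25 days is 6 September 2029.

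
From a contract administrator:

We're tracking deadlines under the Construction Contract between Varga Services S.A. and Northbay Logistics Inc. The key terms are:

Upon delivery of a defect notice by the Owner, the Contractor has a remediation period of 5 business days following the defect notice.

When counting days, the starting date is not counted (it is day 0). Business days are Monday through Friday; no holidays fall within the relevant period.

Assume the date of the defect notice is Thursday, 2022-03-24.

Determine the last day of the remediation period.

2022-03-31

From Thursday, 2022-03-24, 5 business days (Mar 25, Mar 28, Mar 29, Mar 30, Mar 31, skipping weekends) brings us to Thursday, 2022-03-31, which is the last day of the remediation period.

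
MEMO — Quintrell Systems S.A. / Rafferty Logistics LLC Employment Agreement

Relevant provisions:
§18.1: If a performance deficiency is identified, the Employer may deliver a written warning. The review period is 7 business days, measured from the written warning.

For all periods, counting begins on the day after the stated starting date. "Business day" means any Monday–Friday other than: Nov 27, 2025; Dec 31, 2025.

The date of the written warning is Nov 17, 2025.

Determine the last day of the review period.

Nov 26, 2025

The last day of the review period: counting 7 business days from Monday, Nov 17, 2025 (Nov 18, Nov 19, Nov 20, Nov 21, Nov 24, Nov 25, Nov 26, skipping weekends) reaches Wednesday, Nov 26, 2025.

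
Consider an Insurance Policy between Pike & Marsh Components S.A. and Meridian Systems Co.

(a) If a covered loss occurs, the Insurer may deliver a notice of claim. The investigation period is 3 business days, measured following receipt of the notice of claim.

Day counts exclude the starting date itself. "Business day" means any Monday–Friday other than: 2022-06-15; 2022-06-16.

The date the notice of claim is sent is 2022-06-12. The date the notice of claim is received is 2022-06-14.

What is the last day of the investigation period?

The last day of the investigation period: 3 business days after Tuesday, 2022-06-14, skipping weekends and the listed holidays on Jun 15, Jun 16 — Jun 17, Jun 20, Jun 21 — lands on Tuesday, 2022-06-21.

2022-06-21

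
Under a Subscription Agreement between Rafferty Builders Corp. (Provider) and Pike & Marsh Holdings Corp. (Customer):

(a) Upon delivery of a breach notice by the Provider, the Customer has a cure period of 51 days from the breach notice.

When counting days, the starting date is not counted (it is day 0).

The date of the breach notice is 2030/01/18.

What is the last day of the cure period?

2030/03/10

Adding 51 calendar days to 2030/01/18 gives 2030/03/10, which is the last day of the cure period.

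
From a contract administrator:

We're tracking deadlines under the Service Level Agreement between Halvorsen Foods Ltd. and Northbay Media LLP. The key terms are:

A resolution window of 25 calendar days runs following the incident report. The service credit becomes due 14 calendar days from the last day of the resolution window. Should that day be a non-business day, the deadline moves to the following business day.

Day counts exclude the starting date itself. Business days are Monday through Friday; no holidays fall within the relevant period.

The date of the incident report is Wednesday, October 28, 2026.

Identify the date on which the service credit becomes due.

The last day of the resolution window: 25 calendar days after October 28, 2026 is November 22, 2026.
The date on which the service credit becomes due: November 22, 2026 + 14 days = December 6, 2026. That falls on a Sunday, so it rolls to the next business day, Monday, December 7, 2026.

December 7, 2026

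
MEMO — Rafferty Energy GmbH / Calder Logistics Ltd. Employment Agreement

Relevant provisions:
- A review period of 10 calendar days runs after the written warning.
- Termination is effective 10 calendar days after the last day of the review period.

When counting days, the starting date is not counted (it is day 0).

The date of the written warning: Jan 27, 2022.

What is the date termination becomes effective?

Feb 16, 2022

The last day of the review period: Jan 27, 2022 + 10 days = Feb 6, 2022.
The date termination becomes effective: 10 calendar days after Feb 6, 2022 is Feb 16, 2022.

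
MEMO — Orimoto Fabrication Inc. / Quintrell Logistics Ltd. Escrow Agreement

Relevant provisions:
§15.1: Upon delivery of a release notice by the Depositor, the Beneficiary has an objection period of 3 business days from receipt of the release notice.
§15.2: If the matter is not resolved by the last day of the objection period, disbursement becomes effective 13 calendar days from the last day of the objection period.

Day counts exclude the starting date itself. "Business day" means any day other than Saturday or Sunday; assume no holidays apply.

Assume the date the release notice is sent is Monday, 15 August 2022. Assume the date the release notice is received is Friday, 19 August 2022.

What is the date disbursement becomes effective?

6 September 2022

The last day of the objection period: 3 business days after Friday, 19 August 2022, skipping weekends — Aug 22, Aug 23, Aug 24 — lands on Wednesday, 24 August 2022.
Adding 13 calendar days to 24 August 2022 gives 6 September 2022, which is the date disbursement becomes effective.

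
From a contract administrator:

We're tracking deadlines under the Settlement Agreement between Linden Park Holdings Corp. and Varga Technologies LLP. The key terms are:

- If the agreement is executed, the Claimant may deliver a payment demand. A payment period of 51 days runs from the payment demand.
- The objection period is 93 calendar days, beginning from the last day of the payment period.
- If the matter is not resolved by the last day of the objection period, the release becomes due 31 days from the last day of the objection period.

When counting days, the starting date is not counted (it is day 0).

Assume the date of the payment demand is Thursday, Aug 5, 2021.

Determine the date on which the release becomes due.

Adding 51 calendar days to Aug 5, 2021 gives Sep 25, 2021, which is the last day of the payment period.
The last day of the objection period: 93 calendar days after Sep 25, 2021 is Dec 27, 2021.
The date on which the release becomes due: 31 calendar days after Dec 27, 2021 is Jan 27, 2022.

Jan 27, 2022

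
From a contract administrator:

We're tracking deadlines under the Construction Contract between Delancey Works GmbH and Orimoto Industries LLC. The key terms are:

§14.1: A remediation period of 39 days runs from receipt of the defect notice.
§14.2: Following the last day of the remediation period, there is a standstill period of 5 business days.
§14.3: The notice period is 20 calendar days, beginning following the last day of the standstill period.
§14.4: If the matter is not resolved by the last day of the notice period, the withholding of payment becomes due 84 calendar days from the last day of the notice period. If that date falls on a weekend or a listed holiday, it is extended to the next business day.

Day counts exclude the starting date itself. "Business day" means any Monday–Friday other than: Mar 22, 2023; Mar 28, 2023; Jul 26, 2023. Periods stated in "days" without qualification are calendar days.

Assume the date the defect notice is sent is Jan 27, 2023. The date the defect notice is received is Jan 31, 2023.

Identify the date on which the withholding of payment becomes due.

Adding 39 calendar days to Jan 31, 2023 gives Mar 11, 2023, which is the last day of the remediation period.
The last day of the standstill period: 5 business days after Saturday, Mar 11, 2023, skipping weekends — Mar 13, Mar 14, Mar 15, Mar 16, Mar 17 — lands on Friday, Mar 17, 2023.
The last day of the notice period: Mar 17, 2023 + 20 days = Apr 6, 2023.
Adding 84 calendar days to Apr 6, 2023 gives Jun 29, 2023, which is the date on which the withholding of payment becomes due. Jun 29, 2023 is a Thursday and is not a listed holiday, so no roll-forward applies.

Jun 29, 2023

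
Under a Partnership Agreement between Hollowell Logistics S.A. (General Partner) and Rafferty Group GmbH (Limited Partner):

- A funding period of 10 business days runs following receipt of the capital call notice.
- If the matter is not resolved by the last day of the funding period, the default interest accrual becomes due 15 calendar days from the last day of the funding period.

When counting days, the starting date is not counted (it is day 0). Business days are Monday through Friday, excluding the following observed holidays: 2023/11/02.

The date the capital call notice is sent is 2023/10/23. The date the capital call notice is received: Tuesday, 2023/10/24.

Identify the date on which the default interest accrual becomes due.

The last day of the funding period: counting 10 business days from Tuesday, 2023/10/24 (Oct 25, Oct 26, Oct 27, Oct 30, Oct 31, Nov 1, Nov 3, Nov 6, Nov 7, Nov 8, skipping weekends and the listed holiday on Nov 2) reaches Wednesday, 2023/11/08.
The date on which the default interest accrual becomes due: 2023/11/08 + 15 days = 2023/11/23.

2023/11/23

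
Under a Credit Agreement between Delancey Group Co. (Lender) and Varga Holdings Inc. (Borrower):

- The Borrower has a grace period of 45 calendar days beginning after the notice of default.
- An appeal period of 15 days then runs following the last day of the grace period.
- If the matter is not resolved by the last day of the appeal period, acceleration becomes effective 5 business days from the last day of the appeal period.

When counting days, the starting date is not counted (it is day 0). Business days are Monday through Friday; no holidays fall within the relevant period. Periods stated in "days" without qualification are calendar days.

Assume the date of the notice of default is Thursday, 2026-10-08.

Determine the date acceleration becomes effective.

The last day of the grace period: 45 calendar days after 2026-10-08 is 2026-11-22.
The last day of the appeal period: 15 calendar days after 2026-11-22 is 2026-12-07.
The date acceleration becomes effective: counting 5 business days from Monday, 2026-12-07 (Dec 8, Dec 9, Dec 10, Dec 11, Dec 14, skipping weekends) reaches Monday, 2026-12-14.

2026-12-14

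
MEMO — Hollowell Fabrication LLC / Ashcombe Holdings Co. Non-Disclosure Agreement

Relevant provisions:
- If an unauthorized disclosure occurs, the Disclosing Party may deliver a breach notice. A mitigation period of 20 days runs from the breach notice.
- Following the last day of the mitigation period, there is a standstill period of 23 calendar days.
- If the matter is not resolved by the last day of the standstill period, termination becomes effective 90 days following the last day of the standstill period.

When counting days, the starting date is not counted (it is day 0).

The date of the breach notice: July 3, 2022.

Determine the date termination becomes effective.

November 13, 2022

The last day of the mitigation period: 20 calendar days after July 3, 2022 is July 23, 2022.
The last day of the standstill period: July 23, 2022 + 23 days = August 15, 2022.
The date termination becomes effective: 90 calendar days after August 15, 2022 is November 13, 2022.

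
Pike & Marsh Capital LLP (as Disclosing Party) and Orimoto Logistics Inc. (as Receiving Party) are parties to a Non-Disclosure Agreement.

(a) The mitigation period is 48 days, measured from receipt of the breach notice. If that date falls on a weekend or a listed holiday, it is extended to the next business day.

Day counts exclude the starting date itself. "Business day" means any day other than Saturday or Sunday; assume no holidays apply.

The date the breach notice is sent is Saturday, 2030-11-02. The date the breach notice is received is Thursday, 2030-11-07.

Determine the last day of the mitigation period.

2030-12-25

The last day of the mitigation period: 48 calendar days after 2030-11-07 is 2030-12-25. 2030-12-25 is a Wednesday, so no roll-forward applies.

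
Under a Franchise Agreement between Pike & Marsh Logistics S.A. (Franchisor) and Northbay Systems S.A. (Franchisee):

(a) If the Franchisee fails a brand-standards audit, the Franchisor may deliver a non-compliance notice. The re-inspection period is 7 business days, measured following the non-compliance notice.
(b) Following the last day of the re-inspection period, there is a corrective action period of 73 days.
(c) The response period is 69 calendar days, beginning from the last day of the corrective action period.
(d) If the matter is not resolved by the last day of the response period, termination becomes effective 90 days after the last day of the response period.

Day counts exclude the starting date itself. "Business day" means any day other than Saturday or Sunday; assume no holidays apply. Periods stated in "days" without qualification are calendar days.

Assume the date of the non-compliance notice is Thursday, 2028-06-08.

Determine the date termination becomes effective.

The last day of the re-inspection period: 7 business days after Thursday, 2028-06-08, skipping weekends — Jun 9, Jun 12, Jun 13, Jun 14, Jun 15, Jun 16, Jun 19 — lands on Monday, 2028-06-19.
The last day of the corrective action period: 2028-06-19 + 73 days = 2028-08-31.
Adding 69 calendar days to 2028-08-31 gives 2028-11-08, which is the last day of the response period.
The date termination becomes effective: 90 calendar days after 2028-11-08 is 2029-02-06.

2029-02-06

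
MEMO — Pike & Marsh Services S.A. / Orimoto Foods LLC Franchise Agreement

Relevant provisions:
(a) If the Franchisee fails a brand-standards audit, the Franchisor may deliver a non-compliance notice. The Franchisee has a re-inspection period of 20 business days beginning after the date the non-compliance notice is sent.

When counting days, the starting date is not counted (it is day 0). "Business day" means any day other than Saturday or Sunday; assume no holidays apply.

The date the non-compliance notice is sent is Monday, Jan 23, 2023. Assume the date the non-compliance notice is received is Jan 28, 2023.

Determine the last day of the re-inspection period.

The last day of the re-inspection period: counting 20 business days from Monday, Jan 23, 2023 (Jan 24, Jan 25, Jan 26, Jan 27, …, Feb 16, Feb 17, Feb 20, skipping weekends) reaches Monday, Feb 20, 2023.

Feb 20, 2023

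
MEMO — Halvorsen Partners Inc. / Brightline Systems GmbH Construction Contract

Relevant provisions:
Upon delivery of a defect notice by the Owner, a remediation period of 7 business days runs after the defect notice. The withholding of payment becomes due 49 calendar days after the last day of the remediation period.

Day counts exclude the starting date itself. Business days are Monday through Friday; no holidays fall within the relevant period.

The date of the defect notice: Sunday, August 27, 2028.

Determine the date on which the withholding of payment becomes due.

The last day of the remediation period: 7 business days after Sunday, August 27, 2028, skipping weekends — Aug 28, Aug 29, Aug 30, Aug 31, Sep 1, Sep 4, Sep 5 — lands on Tuesday, September 5, 2028.
Adding 49 calendar days to September 5, 2028 gives October 24, 2028, which is the date on which the withholding of payment becomes due.

October 24, 2028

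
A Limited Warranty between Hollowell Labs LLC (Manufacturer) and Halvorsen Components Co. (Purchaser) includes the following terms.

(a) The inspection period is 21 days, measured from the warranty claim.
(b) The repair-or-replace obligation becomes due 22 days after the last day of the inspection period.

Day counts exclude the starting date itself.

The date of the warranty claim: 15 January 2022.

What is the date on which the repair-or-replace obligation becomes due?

27 February 2022

Adding 21 calendar days to 15 January 2022 gives 5 February 2022, which is the last day of the inspection period.
The date on which the repair-or-replace obligation becomes due: 22 calendar days after 5 February 2022 is 27 February 2022.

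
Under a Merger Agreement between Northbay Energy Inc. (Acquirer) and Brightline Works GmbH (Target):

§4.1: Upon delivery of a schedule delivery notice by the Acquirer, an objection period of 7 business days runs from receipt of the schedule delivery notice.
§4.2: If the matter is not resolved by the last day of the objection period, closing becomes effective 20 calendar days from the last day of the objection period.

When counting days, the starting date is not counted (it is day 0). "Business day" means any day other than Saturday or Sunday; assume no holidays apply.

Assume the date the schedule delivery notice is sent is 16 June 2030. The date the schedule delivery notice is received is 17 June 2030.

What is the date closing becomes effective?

16 July 2030

From Monday, 17 June 2030, 7 business days (Jun 18, Jun 19, Jun 20, Jun 21, Jun 24, Jun 25, Jun 26, skipping weekends) brings us to Wednesday, 26 June 2030, which is the last day of the objection period.
The date closing becomes effective: 20 calendar days after 26 June 2030 is 16 July 2030.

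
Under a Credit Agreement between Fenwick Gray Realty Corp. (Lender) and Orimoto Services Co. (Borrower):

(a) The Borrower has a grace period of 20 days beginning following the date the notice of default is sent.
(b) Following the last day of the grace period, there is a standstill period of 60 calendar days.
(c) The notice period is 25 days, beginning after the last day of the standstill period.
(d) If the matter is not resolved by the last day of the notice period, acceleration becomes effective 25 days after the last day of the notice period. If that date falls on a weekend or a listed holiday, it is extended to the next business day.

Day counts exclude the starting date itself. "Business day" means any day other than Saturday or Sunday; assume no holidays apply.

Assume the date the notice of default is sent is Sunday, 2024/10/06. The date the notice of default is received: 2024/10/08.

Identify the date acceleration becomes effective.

2025/02/13

The last day of the grace period: 2024/10/06 + 20 days = 2024/10/26.
Adding 60 calendar days to 2024/10/26 gives 2024/12/25, which is the last day of the standstill period.
The last day of the notice period: 2024/12/25 + 25 days = 2025/01/19.
Adding 25 calendar days to 2025/01/19 gives 2025/02/13, which is the date acceleration becomes effective. 2025/02/13 is a Thursday, so no roll-forward applies.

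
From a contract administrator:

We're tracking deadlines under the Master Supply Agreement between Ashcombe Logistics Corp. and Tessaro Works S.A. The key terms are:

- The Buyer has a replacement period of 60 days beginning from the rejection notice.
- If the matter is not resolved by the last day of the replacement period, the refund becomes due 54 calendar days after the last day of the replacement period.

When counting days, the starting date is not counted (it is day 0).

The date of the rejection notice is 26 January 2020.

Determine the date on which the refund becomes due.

19 May 2020

Adding 60 calendar days to 26 January 2020 gives 26 March 2020, which is the last day of the replacement period.
Adding 54 calendar days to 26 March 2020 gives 19 May 2020, which is the date on which the refund becomes due.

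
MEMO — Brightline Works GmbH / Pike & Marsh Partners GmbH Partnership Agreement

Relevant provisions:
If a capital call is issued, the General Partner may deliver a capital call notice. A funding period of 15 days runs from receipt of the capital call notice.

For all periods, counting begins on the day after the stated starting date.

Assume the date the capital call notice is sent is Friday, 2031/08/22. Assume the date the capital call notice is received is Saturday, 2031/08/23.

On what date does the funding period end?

Adding 15 calendar days to 2031/08/23 gives 2031/09/07, which is the last day of the funding period.

2031/09/07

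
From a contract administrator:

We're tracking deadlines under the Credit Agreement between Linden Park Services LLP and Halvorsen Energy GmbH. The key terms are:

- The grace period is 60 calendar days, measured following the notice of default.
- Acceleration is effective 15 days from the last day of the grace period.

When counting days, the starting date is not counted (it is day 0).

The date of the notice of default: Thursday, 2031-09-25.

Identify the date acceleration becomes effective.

2031-12-09

Adding 60 calendar days to 2031-09-25 gives 2031-11-24, which is the last day of the grace period.
The date acceleration becomes effective: 15 calendar days after 2031-11-24 is 2031-12-09.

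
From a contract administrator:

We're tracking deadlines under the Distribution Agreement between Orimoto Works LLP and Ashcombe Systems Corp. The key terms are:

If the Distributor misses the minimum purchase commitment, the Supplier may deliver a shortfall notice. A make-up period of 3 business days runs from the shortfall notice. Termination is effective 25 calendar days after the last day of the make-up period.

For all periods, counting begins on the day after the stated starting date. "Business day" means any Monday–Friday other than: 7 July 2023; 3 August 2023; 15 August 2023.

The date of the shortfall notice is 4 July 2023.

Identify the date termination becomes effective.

4 August 2023

The last day of the make-up period: counting 3 business days from Tuesday, 4 July 2023 (Jul 5, Jul 6, Jul 10, skipping weekends and the listed holiday on Jul 7) reaches Monday, 10 July 2023.
Adding 25 calendar days to 10 July 2023 gives 4 August 2023, which is the date termination becomes effective.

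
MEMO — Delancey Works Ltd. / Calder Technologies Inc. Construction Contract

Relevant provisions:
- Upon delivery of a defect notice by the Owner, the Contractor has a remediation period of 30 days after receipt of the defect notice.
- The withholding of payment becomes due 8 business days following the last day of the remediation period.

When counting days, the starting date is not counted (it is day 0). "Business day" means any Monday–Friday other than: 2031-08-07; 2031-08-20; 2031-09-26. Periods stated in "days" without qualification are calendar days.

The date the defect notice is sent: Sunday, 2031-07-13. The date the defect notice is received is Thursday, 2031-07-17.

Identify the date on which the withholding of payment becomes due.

2031-08-28

The last day of the remediation period: 2031-07-17 + 30 days = 2031-08-16.
The date on which the withholding of payment becomes due: 8 business days after Saturday, 2031-08-16, skipping weekends and the listed holiday on Aug 20 — Aug 18, Aug 19, Aug 21, Aug 22, Aug 25, Aug 26, Aug 27, Aug 28 — lands on Thursday, 2031-08-28.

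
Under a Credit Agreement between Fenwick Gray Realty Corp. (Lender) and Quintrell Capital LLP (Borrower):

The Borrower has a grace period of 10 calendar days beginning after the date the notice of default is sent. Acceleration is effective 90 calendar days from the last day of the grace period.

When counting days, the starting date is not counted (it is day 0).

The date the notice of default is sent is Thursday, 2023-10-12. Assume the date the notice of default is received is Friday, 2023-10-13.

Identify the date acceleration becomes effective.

Adding 10 calendar days to 2023-10-12 gives 2023-10-22, which is the last day of the grace period.
Adding 90 calendar days to 2023-10-22 gives 2024-01-20, which is the date acceleration becomes effective.

2024-01-20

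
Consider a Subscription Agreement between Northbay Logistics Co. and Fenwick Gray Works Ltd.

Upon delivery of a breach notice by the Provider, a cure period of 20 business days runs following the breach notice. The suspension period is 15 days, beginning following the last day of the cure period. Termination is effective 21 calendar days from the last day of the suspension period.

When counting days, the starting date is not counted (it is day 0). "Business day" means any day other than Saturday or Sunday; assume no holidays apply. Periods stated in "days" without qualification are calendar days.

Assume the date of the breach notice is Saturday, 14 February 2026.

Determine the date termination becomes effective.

The last day of the cure period: counting 20 business days from Saturday, 14 February 2026 (Feb 16, Feb 17, Feb 18, Feb 19, …, Mar 11, Mar 12, Mar 13, skipping weekends) reaches Friday, 13 March 2026.
Adding 15 calendar days to 13 March 2026 gives 28 March 2026, which is the last day of the suspension period.
The date termination becomes effective: 28 March 2026 + 21 days = 18 April 2026.

18 April 2026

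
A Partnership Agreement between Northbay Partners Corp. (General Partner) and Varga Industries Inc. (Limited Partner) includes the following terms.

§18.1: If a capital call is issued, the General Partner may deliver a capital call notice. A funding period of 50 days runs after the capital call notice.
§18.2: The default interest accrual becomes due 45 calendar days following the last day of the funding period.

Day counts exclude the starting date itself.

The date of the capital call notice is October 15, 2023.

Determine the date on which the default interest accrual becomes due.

The last day of the funding period: 50 calendar days after October 15, 2023 is December 4, 2023.
Adding 45 calendar days to December 4, 2023 gives January 18, 2024, which is the date on which the default interest accrual becomes due.

January 18, 2024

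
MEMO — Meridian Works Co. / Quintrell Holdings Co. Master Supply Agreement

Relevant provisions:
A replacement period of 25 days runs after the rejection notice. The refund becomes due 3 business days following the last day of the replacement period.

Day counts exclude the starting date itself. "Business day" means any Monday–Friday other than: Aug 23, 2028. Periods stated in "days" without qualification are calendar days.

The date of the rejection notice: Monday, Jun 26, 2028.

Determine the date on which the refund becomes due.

Jul 26, 2028

The last day of the replacement period: Jun 26, 2028 + 25 days = Jul 21, 2028.
From Friday, Jul 21, 2028, 3 business days (Jul 24, Jul 25, Jul 26, skipping weekends) brings us to Wednesday, Jul 26, 2028, which is the date on which the refund becomes due.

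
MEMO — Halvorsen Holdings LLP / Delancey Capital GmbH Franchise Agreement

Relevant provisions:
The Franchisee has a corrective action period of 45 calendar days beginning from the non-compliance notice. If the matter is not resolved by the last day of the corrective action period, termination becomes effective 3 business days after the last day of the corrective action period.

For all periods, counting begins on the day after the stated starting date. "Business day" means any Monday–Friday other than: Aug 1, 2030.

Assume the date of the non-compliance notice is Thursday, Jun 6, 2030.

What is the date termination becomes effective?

Jul 24, 2030

Adding 45 calendar days to Jun 6, 2030 gives Jul 21, 2030, which is the last day of the corrective action period.
The date termination becomes effective: 3 business days after Sunday, Jul 21, 2030, skipping weekends — Jul 22, Jul 23, Jul 24 — lands on Wednesday, Jul 24, 2030.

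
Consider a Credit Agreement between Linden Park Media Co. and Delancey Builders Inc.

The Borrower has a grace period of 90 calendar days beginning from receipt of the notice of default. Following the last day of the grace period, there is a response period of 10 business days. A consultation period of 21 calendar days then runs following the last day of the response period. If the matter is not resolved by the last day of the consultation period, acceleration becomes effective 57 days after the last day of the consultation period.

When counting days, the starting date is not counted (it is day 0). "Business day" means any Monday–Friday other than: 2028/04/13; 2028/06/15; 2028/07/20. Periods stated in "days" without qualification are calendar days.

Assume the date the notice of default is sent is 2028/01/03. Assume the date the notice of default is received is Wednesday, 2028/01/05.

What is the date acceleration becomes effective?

The last day of the grace period: 90 calendar days after 2028/01/05 is 2028/04/04.
The last day of the response period: 10 business days after Tuesday, 2028/04/04, skipping weekends and the listed holiday on Apr 13 — Apr 5, Apr 6, Apr 7, Apr 10, Apr 11, Apr 12, Apr 14, Apr 17, Apr 18, Apr 19 — lands on Wednesday, 2028/04/19.
The last day of the consultation period: 21 calendar days after 2028/04/19 is 2028/05/10.
Adding 57 calendar days to 2028/05/10 gives 2028/07/06, which is the date acceleration becomes effective.

2028/07/06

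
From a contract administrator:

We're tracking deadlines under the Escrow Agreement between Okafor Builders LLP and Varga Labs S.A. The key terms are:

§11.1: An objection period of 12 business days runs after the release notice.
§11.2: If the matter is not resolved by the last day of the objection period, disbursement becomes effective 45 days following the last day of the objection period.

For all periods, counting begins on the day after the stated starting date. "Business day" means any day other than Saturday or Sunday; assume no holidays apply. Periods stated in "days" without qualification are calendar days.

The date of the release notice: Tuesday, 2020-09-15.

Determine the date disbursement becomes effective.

2020-11-15

From Tuesday, 2020-09-15, 12 business days (Sep 16, Sep 17, Sep 18, Sep 21, …, Sep 29, Sep 30, Oct 1, skipping weekends) brings us to Thursday, 2020-10-01, which is the last day of the objection period.
Adding 45 calendar days to 2020-10-01 gives 2020-11-15, which is the date disbursement becomes effective.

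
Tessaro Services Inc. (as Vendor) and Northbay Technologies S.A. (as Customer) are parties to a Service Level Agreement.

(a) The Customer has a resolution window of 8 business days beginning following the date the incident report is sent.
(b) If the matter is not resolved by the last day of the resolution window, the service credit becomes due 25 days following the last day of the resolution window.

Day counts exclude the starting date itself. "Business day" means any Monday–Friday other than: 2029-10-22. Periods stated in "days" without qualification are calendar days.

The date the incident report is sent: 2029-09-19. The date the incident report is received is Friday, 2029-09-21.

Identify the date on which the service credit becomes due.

From Wednesday, 2029-09-19, 8 business days (Sep 20, Sep 21, Sep 24, Sep 25, Sep 26, Sep 27, Sep 28, Oct 1, skipping weekends) brings us to Monday, 2029-10-01, which is the last day of the resolution window.
Adding 25 calendar days to 2029-10-01 gives 2029-10-26, which is the date on which the service credit becomes due.

2029-10-26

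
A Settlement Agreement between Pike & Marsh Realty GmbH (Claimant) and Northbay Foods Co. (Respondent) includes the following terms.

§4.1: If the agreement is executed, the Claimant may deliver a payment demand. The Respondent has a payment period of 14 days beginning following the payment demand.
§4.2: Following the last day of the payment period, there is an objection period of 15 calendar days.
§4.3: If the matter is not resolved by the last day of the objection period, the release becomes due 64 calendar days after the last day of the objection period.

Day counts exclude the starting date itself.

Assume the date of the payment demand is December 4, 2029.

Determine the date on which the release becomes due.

March 7, 2030

Adding 14 calendar days to December 4, 2029 gives December 18, 2029, which is the last day of the payment period.
The last day of the objection period: December 18, 2029 + 15 days = January 2, 2030.
Adding 64 calendar days to January 2, 2030 gives March 7, 2030, which is the date on which the release becomes due.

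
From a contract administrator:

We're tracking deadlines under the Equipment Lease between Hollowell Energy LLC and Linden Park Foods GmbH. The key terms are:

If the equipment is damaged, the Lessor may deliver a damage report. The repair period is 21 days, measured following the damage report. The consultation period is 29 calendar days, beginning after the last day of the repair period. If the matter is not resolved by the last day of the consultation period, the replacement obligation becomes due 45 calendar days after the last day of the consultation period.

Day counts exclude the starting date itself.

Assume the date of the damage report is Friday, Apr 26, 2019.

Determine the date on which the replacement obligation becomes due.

The last day of the repair period: Apr 26, 2019 + 21 days = May 17, 2019.
The last day of the consultation period: 29 calendar days after May 17, 2019 is Jun 15, 2019.
Adding 45 calendar days to Jun 15, 2019 gives Jul 30, 2019, which is the date on which the replacement obligation becomes due.

Jul 30, 2019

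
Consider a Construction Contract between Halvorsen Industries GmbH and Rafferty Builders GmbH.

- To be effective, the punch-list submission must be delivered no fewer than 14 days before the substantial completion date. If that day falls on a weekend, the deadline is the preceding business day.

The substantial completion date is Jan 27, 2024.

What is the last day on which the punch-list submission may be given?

Jan 27, 2024 minus 14 days is Jan 13, 2024. That is a Saturday, so the deadline moves back to Friday, Jan 12, 2024.

Jan 12, 2024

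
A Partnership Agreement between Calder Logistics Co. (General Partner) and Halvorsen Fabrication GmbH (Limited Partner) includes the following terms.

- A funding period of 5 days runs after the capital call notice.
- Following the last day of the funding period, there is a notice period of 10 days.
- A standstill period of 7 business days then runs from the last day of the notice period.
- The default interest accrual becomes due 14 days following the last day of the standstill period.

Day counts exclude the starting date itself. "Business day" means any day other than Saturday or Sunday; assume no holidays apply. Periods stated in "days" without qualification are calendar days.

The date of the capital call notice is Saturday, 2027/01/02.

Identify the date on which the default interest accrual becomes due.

2027/02/09

The last day of the funding period: 5 calendar days after 2027/01/02 is 2027/01/07.
The last day of the notice period: 2027/01/07 + 10 days = 2027/01/17.
From Sunday, 2027/01/17, 7 business days (Jan 18, Jan 19, Jan 20, Jan 21, Jan 22, Jan 25, Jan 26, skipping weekends) brings us to Tuesday, 2027/01/26, which is the last day of the standstill period.
Adding 14 calendar days to 2027/01/26 gives 2027/02/09, which is the date on which the default interest accrual becomes due.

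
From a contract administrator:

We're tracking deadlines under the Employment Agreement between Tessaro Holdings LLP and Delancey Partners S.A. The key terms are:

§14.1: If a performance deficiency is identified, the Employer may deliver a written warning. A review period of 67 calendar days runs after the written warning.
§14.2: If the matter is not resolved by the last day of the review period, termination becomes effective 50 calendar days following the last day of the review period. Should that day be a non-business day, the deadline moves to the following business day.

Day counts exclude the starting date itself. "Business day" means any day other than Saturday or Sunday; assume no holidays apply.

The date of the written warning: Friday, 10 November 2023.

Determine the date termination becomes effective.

The last day of the review period: 10 November 2023 + 67 days = 16 January 2024.
Adding 50 calendar days to 16 January 2024 gives 6 March 2024, which is the date termination becomes effective. 6 March 2024 is a Wednesday, so no roll-forward applies.

6 March 2024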